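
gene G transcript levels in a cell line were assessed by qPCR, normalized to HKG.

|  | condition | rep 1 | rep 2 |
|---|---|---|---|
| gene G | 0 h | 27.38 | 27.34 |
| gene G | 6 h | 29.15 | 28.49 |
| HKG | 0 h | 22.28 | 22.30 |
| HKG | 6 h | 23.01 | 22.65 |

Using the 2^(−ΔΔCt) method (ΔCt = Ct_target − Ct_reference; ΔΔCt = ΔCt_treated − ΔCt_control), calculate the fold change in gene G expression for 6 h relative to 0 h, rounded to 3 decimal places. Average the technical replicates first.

0.529

Mean Ct: gene G 0 h 27.360; gene G 6 h 28.820; HKG 0 h 22.290; HKG 6 h 22.830
ΔCt(0 h) = 27.360 − 22.290 = 5.070
ΔCt(6 h) = 28.820 − 22.830 = 5.990
ΔΔCt = 5.990 − 5.070 = 0.920
Fold change = 2^(−0.920) = 0.5285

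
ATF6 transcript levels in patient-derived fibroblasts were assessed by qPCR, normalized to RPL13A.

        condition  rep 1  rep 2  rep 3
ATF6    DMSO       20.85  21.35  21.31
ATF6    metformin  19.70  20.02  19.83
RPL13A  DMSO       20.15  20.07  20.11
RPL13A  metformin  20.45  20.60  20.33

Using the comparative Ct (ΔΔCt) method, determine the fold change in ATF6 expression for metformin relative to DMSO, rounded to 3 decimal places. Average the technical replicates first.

Mean Ct: ATF6 DMSO 21.170; ATF6 metformin 19.850; RPL13A DMSO 20.110; RPL13A metformin 20.460
ΔCt(DMSO) = 21.170 − 20.110 = 1.060
ΔCt(metformin) = 19.850 − 20.460 = -0.610
ΔΔCt = -0.610 − 1.060 = -1.670
Fold change = 2^(−(-1.670)) = 2^1.670 = 3.1821

3.182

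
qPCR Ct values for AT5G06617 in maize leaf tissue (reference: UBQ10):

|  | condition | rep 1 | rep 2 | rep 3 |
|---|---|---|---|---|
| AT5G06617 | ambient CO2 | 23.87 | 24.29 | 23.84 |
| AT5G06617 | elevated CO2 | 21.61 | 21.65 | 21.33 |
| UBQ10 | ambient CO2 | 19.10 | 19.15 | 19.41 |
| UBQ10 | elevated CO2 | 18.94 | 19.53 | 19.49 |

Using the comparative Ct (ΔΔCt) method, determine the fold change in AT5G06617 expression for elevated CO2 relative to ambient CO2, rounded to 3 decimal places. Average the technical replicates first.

Mean Ct: AT5G06617 ambient CO2 24.000; AT5G06617 elevated CO2 21.530; UBQ10 ambient CO2 19.220; UBQ10 elevated CO2 19.320
ΔCt(ambient CO2) = 24.000 − 19.220 = 4.780
ΔCt(elevated CO2) = 21.530 − 19.320 = 2.210
ΔΔCt = 2.210 − 4.780 = -2.570
Fold change = 2^(−(-2.570)) = 2^2.570 = 5.9381

5.938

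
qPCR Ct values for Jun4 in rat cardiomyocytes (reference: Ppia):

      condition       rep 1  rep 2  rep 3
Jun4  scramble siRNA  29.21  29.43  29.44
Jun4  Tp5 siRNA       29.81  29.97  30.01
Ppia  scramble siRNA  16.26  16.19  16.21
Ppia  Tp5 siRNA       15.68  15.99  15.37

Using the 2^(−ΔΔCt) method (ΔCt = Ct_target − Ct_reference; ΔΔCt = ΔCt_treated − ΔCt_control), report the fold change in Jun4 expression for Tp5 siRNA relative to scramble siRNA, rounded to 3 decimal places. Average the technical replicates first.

0.463

Mean Ct: Jun4 scramble siRNA 29.360; Jun4 Tp5 siRNA 29.930; Ppia scramble siRNA 16.220; Ppia Tp5 siRNA 15.680
ΔCt(scramble siRNA) = 29.360 − 16.220 = 13.140
ΔCt(Tp5 siRNA) = 29.930 − 15.680 = 14.250
ΔΔCt = 14.250 − 13.140 = 1.110
Fold change = 2^(−1.110) = 0.4633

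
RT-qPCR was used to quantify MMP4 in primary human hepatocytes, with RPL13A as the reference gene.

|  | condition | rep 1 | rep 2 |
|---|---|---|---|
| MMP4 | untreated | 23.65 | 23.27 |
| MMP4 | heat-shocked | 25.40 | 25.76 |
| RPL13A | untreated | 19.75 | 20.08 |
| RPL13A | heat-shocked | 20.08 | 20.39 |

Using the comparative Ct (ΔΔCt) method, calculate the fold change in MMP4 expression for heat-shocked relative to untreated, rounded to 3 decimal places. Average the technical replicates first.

0.287

Mean Ct: MMP4 untreated 23.460; MMP4 heat-shocked 25.580; RPL13A untreated 19.915; RPL13A heat-shocked 20.235
ΔCt(untreated) = 23.460 − 19.915 = 3.545
ΔCt(heat-shocked) = 25.580 − 20.235 = 5.345
ΔΔCt = 5.345 − 3.545 = 1.800
Fold change = 2^(−1.800) = 0.2872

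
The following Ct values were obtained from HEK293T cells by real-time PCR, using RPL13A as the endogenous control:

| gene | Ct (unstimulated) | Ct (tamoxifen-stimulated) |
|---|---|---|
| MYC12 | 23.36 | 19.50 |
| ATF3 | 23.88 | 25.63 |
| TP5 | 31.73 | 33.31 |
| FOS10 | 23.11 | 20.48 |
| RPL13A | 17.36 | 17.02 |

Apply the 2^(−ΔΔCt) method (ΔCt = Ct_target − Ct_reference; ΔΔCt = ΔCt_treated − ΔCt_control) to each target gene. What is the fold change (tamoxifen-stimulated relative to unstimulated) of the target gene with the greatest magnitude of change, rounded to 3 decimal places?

11.472

MYC12: ΔΔCt = (19.50−17.02) − (23.36−17.36) = 2.48 − 6.00 = -3.52; fold change = 2^3.52 = 11.472
ATF3: ΔΔCt = (25.63−17.02) − (23.88−17.36) = 8.61 − 6.52 = 2.09; fold change = 2^-2.09 = 0.235
TP5: ΔΔCt = (33.31−17.02) − (31.73−17.36) = 16.29 − 14.37 = 1.92; fold change = 2^-1.92 = 0.264
FOS10: ΔΔCt = (20.48−17.02) − (23.11−17.36) = 3.46 − 5.75 = -2.29; fold change = 2^2.29 = 4.891
MYC12 has the largest |ΔΔCt| = 3.52.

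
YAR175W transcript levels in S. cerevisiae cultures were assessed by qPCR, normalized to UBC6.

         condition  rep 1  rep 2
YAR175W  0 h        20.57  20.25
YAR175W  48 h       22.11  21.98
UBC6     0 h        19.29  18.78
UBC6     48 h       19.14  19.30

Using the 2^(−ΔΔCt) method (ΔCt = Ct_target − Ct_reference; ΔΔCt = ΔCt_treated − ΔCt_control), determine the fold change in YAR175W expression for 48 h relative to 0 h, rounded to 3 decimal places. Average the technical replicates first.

Mean Ct: YAR175W 0 h 20.410; YAR175W 48 h 22.045; UBC6 0 h 19.035; UBC6 48 h 19.220
ΔCt(0 h) = 20.410 − 19.035 = 1.375
ΔCt(48 h) = 22.045 − 19.220 = 2.825
ΔΔCt = 2.825 − 1.375 = 1.450
Fold change = 2^(−1.450) = 0.3660

0.366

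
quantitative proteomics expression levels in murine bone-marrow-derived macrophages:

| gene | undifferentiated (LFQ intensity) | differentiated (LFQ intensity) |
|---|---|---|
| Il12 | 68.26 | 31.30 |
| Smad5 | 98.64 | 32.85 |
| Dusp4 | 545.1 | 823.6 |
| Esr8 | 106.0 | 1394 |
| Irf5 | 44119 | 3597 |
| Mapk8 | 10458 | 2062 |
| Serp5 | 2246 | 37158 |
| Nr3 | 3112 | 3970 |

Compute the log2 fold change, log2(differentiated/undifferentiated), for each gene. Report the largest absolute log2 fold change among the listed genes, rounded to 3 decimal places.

log2(31.30/68.26) = -1.125  (Il12)
log2(32.85/98.64) = -1.586  (Smad5)
log2(823.6/545.1) = 0.595  (Dusp4)
log2(1394/106.0) = 3.717  (Esr8)
log2(3597/44119) = -3.617  (Irf5)
log2(2062/10458) = -2.342  (Mapk8)
log2(37158/2246) = 4.048  (Serp5)
log2(3970/3112) = 0.351  (Nr3)
The largest magnitude belongs to Serp5.

4.048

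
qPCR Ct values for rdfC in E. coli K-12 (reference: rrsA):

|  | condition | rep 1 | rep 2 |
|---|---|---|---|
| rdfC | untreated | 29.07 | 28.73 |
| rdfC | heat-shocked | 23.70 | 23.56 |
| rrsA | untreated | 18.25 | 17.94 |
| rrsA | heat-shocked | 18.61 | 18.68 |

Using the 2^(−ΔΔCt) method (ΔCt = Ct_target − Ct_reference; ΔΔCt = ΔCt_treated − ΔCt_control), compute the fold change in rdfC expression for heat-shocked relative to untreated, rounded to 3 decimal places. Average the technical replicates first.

Mean Ct: rdfC untreated 28.900; rdfC heat-shocked 23.630; rrsA untreated 18.095; rrsA heat-shocked 18.645
ΔCt(untreated) = 28.900 − 18.095 = 10.805
ΔCt(heat-shocked) = 23.630 − 18.645 = 4.985
ΔΔCt = 4.985 − 10.805 = -5.820
Fold change = 2^(−(-5.820)) = 2^5.820 = 56.4930

56.493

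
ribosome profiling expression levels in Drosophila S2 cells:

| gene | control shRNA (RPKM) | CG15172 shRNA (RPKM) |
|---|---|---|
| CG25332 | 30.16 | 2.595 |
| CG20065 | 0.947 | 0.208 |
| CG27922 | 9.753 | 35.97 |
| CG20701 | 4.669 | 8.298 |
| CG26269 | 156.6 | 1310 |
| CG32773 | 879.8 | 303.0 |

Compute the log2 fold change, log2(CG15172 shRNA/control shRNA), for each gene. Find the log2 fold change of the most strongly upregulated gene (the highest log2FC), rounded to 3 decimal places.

3.064

log2(2.595/30.16) = -3.539  (CG25332)
log2(0.208/0.947) = -2.187  (CG20065)
log2(35.97/9.753) = 1.883  (CG27922)
log2(8.298/4.669) = 0.830  (CG20701)
log2(1310/156.6) = 3.064  (CG26269)
log2(303.0/879.8) = -1.538  (CG32773)
CG26269 is most strongly upregulated.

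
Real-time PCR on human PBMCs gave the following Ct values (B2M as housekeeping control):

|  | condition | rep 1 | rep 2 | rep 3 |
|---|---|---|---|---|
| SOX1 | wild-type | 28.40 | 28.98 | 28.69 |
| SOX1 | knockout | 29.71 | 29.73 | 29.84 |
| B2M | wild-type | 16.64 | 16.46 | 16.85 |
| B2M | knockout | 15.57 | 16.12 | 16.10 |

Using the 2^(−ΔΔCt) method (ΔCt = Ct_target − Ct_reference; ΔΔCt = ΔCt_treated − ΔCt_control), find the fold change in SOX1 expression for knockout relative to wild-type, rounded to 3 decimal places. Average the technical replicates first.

0.289

Mean Ct: SOX1 wild-type 28.690; SOX1 knockout 29.760; B2M wild-type 16.650; B2M knockout 15.930
ΔCt(wild-type) = 28.690 − 16.650 = 12.040
ΔCt(knockout) = 29.760 − 15.930 = 13.830
ΔΔCt = 13.830 − 12.040 = 1.790
Fold change = 2^(−1.790) = 0.2892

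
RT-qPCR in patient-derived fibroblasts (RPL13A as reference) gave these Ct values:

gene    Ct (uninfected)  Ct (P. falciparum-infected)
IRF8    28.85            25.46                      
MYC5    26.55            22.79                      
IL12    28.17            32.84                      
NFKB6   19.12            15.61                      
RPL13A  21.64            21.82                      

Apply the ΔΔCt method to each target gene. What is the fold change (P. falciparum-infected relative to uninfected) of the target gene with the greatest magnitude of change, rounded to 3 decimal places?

0.045

IRF8: ΔΔCt = (25.46−21.82) − (28.85−21.64) = 3.64 − 7.21 = -3.57; fold change = 2^3.57 = 11.876
MYC5: ΔΔCt = (22.79−21.82) − (26.55−21.64) = 0.97 − 4.91 = -3.94; fold change = 2^3.94 = 15.348
IL12: ΔΔCt = (32.84−21.82) − (28.17−21.64) = 11.02 − 6.53 = 4.49; fold change = 2^-4.49 = 0.045
NFKB6: ΔΔCt = (15.61−21.82) − (19.12−21.64) = -6.21 − (-2.52) = -3.69; fold change = 2^3.69 = 12.906
IL12 has the largest |ΔΔCt| = 4.49.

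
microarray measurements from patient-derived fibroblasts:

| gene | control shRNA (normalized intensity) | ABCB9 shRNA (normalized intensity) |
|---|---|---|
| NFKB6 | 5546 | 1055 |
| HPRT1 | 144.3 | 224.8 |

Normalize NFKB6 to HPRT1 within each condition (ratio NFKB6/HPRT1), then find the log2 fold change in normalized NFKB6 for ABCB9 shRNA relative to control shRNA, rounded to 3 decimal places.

NFKB6/HPRT1 (control shRNA) = 5546 / 144.3 = 38.434
NFKB6/HPRT1 (ABCB9 shRNA) = 1055 / 224.8 = 4.6931
Fold change = 4.6931 / 38.434 = 0.1221
log2(0.1221) = -3.0338

-3.034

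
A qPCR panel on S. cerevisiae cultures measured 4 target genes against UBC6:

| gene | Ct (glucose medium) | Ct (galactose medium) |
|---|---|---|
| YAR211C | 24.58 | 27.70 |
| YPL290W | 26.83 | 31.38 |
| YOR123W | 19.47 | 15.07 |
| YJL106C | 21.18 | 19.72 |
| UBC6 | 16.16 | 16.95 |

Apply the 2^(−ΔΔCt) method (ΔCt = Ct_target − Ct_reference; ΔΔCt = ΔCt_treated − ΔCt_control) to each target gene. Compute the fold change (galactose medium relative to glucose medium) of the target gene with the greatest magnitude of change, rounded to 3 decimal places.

36.504

YAR211C: ΔΔCt = (27.70−16.95) − (24.58−16.16) = 10.75 − 8.42 = 2.33; fold change = 2^-2.33 = 0.199
YPL290W: ΔΔCt = (31.38−16.95) − (26.83−16.16) = 14.43 − 10.67 = 3.76; fold change = 2^-3.76 = 0.074
YOR123W: ΔΔCt = (15.07−16.95) − (19.47−16.16) = -1.88 − 3.31 = -5.19; fold change = 2^5.19 = 36.504
YJL106C: ΔΔCt = (19.72−16.95) − (21.18−16.16) = 2.77 − 5.02 = -2.25; fold change = 2^2.25 = 4.757
YOR123W has the largest |ΔΔCt| = 5.19.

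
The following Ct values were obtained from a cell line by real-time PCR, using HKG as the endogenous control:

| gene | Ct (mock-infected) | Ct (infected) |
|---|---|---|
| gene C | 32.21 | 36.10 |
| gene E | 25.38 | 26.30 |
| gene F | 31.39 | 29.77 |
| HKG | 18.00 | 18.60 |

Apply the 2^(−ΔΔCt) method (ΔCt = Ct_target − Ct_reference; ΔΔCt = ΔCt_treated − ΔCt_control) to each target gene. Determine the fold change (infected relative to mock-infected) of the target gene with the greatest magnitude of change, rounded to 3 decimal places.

0.102

gene C: ΔΔCt = (36.10−18.60) − (32.21−18.00) = 17.50 − 14.21 = 3.29; fold change = 2^-3.29 = 0.102
gene E: ΔΔCt = (26.30−18.60) − (25.38−18.00) = 7.70 − 7.38 = 0.32; fold change = 2^-0.32 = 0.801
gene F: ΔΔCt = (29.77−18.60) − (31.39−18.00) = 11.17 − 13.39 = -2.22; fold change = 2^2.22 = 4.659
gene C has the largest |ΔΔCt| = 3.29.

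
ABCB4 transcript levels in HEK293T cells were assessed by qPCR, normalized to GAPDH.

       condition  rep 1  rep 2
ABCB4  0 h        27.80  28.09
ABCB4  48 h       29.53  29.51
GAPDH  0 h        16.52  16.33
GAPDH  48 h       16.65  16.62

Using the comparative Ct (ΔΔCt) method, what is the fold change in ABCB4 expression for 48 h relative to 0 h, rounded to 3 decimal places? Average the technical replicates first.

Mean Ct: ABCB4 0 h 27.945; ABCB4 48 h 29.520; GAPDH 0 h 16.425; GAPDH 48 h 16.635
ΔCt(0 h) = 27.945 − 16.425 = 11.520
ΔCt(48 h) = 29.520 − 16.635 = 12.885
ΔΔCt = 12.885 − 11.520 = 1.365
Fold change = 2^(−1.365) = 0.3882

0.388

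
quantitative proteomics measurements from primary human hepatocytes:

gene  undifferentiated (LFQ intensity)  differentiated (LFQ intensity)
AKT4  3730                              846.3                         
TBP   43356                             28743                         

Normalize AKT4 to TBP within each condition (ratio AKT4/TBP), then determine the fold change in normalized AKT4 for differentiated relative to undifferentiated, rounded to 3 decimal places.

AKT4/TBP (undifferentiated) = 3730 / 43356 = 0.086032
AKT4/TBP (differentiated) = 846.3 / 28743 = 0.029444
Fold change = 0.029444 / 0.086032 = 0.3422

0.342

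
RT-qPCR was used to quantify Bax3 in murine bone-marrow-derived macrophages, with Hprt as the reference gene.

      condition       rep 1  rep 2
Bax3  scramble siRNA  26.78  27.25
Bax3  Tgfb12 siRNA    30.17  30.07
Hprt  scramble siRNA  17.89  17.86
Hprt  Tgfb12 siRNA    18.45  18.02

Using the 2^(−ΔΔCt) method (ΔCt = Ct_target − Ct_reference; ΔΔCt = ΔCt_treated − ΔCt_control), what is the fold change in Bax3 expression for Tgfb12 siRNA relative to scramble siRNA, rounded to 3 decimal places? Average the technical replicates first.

Mean Ct: Bax3 scramble siRNA 27.015; Bax3 Tgfb12 siRNA 30.120; Hprt scramble siRNA 17.875; Hprt Tgfb12 siRNA 18.235
ΔCt(scramble siRNA) = 27.015 − 17.875 = 9.140
ΔCt(Tgfb12 siRNA) = 30.120 − 18.235 = 11.885
ΔΔCt = 11.885 − 9.140 = 2.745
Fold change = 2^(−2.745) = 0.1492

0.149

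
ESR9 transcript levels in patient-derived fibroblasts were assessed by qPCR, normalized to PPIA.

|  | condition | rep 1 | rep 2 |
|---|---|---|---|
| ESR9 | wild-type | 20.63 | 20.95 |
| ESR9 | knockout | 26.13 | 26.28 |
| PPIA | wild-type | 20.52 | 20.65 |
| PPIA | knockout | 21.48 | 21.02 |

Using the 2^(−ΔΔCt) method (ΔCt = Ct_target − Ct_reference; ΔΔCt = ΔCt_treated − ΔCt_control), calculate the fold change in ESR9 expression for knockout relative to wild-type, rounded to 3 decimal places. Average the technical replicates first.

Mean Ct: ESR9 wild-type 20.790; ESR9 knockout 26.205; PPIA wild-type 20.585; PPIA knockout 21.250
ΔCt(wild-type) = 20.790 − 20.585 = 0.205
ΔCt(knockout) = 26.205 − 21.250 = 4.955
ΔΔCt = 4.955 − 0.205 = 4.750
Fold change = 2^(−4.750) = 0.0372

0.037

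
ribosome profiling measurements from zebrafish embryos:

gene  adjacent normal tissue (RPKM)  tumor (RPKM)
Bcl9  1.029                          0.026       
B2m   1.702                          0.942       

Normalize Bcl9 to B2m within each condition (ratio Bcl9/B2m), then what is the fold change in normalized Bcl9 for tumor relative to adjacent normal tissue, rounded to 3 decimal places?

0.046

Bcl9/B2m (adjacent normal tissue) = 1.029 / 1.702 = 0.60458
Bcl9/B2m (tumor) = 0.026 / 0.942 = 0.027601
Fold change = 0.027601 / 0.60458 = 0.0457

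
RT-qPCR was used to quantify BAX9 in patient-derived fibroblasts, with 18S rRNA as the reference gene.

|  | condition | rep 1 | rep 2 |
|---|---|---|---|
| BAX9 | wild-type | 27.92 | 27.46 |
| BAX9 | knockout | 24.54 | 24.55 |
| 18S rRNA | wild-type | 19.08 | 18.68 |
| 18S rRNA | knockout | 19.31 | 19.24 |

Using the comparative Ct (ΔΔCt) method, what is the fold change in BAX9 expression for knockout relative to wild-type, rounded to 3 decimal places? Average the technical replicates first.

11.632

Mean Ct: BAX9 wild-type 27.690; BAX9 knockout 24.545; 18S rRNA wild-type 18.880; 18S rRNA knockout 19.275
ΔCt(wild-type) = 27.690 − 18.880 = 8.810
ΔCt(knockout) = 24.545 − 19.275 = 5.270
ΔΔCt = 5.270 − 8.810 = -3.540
Fold change = 2^(−(-3.540)) = 2^3.540 = 11.6318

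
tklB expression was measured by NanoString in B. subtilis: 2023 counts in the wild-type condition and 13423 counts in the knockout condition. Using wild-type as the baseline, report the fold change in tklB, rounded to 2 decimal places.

6.64

Fold change = 13423 / 2023 = 6.635
tklB is upregulated.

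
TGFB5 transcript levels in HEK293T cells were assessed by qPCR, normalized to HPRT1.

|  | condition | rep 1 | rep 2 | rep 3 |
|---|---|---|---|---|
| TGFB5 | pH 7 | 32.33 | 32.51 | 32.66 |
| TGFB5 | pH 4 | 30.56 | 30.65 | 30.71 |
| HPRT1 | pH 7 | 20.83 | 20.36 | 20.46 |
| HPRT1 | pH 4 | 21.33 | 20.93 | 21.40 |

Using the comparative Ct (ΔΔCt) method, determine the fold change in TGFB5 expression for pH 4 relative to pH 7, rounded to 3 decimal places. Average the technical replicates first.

Mean Ct: TGFB5 pH 7 32.500; TGFB5 pH 4 30.640; HPRT1 pH 7 20.550; HPRT1 pH 4 21.220
ΔCt(pH 7) = 32.500 − 20.550 = 11.950
ΔCt(pH 4) = 30.640 − 21.220 = 9.420
ΔΔCt = 9.420 − 11.950 = -2.530
Fold change = 2^(−(-2.530)) = 2^2.530 = 5.7757

5.776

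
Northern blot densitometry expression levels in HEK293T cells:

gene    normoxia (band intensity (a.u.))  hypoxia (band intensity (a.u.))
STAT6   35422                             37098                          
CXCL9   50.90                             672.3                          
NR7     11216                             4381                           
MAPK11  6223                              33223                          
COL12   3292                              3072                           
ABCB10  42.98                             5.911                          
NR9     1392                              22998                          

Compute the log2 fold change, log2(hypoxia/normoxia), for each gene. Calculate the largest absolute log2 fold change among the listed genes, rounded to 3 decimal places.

4.046

log2(37098/35422) = 0.067  (STAT6)
log2(672.3/50.90) = 3.723  (CXCL9)
log2(4381/11216) = -1.356  (NR7)
log2(33223/6223) = 2.417  (MAPK11)
log2(3072/3292) = -0.100  (COL12)
log2(5.911/42.98) = -2.862  (ABCB10)
log2(22998/1392) = 4.046  (NR9)
The largest magnitude belongs to NR9.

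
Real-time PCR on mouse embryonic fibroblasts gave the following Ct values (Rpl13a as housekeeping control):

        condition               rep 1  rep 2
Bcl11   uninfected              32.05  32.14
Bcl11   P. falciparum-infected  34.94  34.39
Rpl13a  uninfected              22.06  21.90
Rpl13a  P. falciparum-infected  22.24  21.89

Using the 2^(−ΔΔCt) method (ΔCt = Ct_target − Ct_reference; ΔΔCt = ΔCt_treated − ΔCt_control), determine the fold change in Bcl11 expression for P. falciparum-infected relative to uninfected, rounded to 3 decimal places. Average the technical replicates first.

Mean Ct: Bcl11 uninfected 32.095; Bcl11 P. falciparum-infected 34.665; Rpl13a uninfected 21.980; Rpl13a P. falciparum-infected 22.065
ΔCt(uninfected) = 32.095 − 21.980 = 10.115
ΔCt(P. falciparum-infected) = 34.665 − 22.065 = 12.600
ΔΔCt = 12.600 − 10.115 = 2.485
Fold change = 2^(−2.485) = 0.1786

0.179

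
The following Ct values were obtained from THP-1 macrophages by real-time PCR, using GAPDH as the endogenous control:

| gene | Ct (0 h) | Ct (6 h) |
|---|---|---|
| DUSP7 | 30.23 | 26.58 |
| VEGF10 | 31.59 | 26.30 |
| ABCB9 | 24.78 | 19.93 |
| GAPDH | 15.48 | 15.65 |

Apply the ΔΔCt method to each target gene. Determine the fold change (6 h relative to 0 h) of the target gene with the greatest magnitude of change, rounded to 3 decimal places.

DUSP7: ΔΔCt = (26.58−15.65) − (30.23−15.48) = 10.93 − 14.75 = -3.82; fold change = 2^3.82 = 14.123
VEGF10: ΔΔCt = (26.30−15.65) − (31.59−15.48) = 10.65 − 16.11 = -5.46; fold change = 2^5.46 = 44.017
ABCB9: ΔΔCt = (19.93−15.65) − (24.78−15.48) = 4.28 − 9.30 = -5.02; fold change = 2^5.02 = 32.447
VEGF10 has the largest |ΔΔCt| = 5.46.

44.017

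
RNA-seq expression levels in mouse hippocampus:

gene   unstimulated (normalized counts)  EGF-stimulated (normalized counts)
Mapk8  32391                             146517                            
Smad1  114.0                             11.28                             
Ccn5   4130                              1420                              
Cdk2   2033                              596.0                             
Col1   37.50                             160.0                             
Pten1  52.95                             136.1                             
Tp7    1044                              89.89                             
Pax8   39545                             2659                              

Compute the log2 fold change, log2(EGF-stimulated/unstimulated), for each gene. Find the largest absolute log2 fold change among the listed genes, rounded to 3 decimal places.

log2(146517/32391) = 2.177  (Mapk8)
log2(11.28/114.0) = -3.337  (Smad1)
log2(1420/4130) = -1.540  (Ccn5)
log2(596.0/2033) = -1.770  (Cdk2)
log2(160.0/37.50) = 2.093  (Col1)
log2(136.1/52.95) = 1.362  (Pten1)
log2(89.89/1044) = -3.538  (Tp7)
log2(2659/39545) = -3.895  (Pax8)
The largest magnitude belongs to Pax8.

3.895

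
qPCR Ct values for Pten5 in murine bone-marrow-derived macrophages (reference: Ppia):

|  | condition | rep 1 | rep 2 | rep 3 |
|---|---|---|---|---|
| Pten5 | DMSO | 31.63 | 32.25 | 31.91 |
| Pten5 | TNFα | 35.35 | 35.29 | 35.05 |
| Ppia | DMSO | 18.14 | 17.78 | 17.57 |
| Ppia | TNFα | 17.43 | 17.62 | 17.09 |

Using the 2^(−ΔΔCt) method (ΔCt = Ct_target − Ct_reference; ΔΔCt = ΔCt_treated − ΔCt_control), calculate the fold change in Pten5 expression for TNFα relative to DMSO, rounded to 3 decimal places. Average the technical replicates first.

0.074

Mean Ct: Pten5 DMSO 31.930; Pten5 TNFα 35.230; Ppia DMSO 17.830; Ppia TNFα 17.380
ΔCt(DMSO) = 31.930 − 17.830 = 14.100
ΔCt(TNFα) = 35.230 − 17.380 = 17.850
ΔΔCt = 17.850 − 14.100 = 3.750
Fold change = 2^(−3.750) = 0.0743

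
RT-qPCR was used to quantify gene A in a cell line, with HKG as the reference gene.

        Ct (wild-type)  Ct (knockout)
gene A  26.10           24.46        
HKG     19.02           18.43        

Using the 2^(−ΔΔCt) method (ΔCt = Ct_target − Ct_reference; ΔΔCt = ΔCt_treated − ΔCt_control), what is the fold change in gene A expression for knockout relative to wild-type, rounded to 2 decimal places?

ΔCt(wild-type) = 26.100 − 19.020 = 7.080
ΔCt(knockout) = 24.460 − 18.430 = 6.030
ΔΔCt = 6.030 − 7.080 = -1.050
Fold change = 2^(−(-1.050)) = 2^1.050 = 2.071

2.07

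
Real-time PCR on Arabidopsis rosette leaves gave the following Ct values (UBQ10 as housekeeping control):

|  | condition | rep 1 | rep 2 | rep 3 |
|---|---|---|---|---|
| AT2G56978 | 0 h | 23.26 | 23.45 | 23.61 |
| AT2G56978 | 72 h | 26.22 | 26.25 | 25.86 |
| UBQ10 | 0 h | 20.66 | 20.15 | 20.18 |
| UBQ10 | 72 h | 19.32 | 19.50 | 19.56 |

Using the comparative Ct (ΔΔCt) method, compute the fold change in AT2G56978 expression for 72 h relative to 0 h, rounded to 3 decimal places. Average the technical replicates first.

Mean Ct: AT2G56978 0 h 23.440; AT2G56978 72 h 26.110; UBQ10 0 h 20.330; UBQ10 72 h 19.460
ΔCt(0 h) = 23.440 − 20.330 = 3.110
ΔCt(72 h) = 26.110 − 19.460 = 6.650
ΔΔCt = 6.650 − 3.110 = 3.540
Fold change = 2^(−3.540) = 0.0860

0.086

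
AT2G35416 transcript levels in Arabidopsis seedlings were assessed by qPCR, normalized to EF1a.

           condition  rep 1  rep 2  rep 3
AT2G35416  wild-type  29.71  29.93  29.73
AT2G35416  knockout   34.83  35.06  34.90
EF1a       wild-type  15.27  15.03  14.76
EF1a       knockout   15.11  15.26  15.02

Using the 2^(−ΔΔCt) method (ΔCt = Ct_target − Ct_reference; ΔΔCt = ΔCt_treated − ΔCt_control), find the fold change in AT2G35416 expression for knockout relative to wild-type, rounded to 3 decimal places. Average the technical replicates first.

Mean Ct: AT2G35416 wild-type 29.790; AT2G35416 knockout 34.930; EF1a wild-type 15.020; EF1a knockout 15.130
ΔCt(wild-type) = 29.790 − 15.020 = 14.770
ΔCt(knockout) = 34.930 − 15.130 = 19.800
ΔΔCt = 19.800 − 14.770 = 5.030
Fold change = 2^(−5.030) = 0.0306

0.031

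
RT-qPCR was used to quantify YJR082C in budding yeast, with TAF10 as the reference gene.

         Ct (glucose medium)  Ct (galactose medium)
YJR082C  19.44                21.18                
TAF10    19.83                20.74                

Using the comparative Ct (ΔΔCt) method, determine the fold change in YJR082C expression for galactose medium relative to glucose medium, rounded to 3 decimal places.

ΔCt(glucose medium) = 19.440 − 19.830 = -0.390
ΔCt(galactose medium) = 21.180 − 20.740 = 0.440
ΔΔCt = 0.440 − (-0.390) = 0.830
Fold change = 2^(−0.830) = 0.5625

0.563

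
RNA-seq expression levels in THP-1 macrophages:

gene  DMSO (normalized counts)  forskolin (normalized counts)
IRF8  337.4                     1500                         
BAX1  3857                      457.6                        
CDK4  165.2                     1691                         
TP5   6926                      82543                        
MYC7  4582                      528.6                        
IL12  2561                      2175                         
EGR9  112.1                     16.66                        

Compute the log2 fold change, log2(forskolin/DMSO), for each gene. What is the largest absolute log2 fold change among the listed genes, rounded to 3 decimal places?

log2(1500/337.4) = 2.152  (IRF8)
log2(457.6/3857) = -3.075  (BAX1)
log2(1691/165.2) = 3.356  (CDK4)
log2(82543/6926) = 3.575  (TP5)
log2(528.6/4582) = -3.116  (MYC7)
log2(2175/2561) = -0.236  (IL12)
log2(16.66/112.1) = -2.750  (EGR9)
The largest magnitude belongs to TP5.

3.575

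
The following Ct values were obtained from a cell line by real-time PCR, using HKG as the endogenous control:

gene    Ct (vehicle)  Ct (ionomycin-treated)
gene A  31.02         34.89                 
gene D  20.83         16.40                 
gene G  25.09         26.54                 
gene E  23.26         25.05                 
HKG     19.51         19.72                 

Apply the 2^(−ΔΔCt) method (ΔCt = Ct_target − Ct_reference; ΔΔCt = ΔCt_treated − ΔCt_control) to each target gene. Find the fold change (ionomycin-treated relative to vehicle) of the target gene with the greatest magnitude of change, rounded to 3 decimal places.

gene A: ΔΔCt = (34.89−19.72) − (31.02−19.51) = 15.17 − 11.51 = 3.66; fold change = 2^-3.66 = 0.079
gene D: ΔΔCt = (16.40−19.72) − (20.83−19.51) = -3.32 − 1.32 = -4.64; fold change = 2^4.64 = 24.933
gene G: ΔΔCt = (26.54−19.72) − (25.09−19.51) = 6.82 − 5.58 = 1.24; fold change = 2^-1.24 = 0.423
gene E: ΔΔCt = (25.05−19.72) − (23.26−19.51) = 5.33 − 3.75 = 1.58; fold change = 2^-1.58 = 0.334
gene D has the largest |ΔΔCt| = 4.64.

24.933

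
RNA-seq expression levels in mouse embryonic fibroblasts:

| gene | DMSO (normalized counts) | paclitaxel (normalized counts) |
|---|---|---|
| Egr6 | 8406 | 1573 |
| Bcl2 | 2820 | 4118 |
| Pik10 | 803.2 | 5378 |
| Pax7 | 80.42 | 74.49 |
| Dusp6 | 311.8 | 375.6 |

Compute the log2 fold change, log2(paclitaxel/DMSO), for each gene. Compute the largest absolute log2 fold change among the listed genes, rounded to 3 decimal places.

2.743

log2(1573/8406) = -2.418  (Egr6)
log2(4118/2820) = 0.546  (Bcl2)
log2(5378/803.2) = 2.743  (Pik10)
log2(74.49/80.42) = -0.111  (Pax7)
log2(375.6/311.8) = 0.269  (Dusp6)
The largest magnitude belongs to Pik10.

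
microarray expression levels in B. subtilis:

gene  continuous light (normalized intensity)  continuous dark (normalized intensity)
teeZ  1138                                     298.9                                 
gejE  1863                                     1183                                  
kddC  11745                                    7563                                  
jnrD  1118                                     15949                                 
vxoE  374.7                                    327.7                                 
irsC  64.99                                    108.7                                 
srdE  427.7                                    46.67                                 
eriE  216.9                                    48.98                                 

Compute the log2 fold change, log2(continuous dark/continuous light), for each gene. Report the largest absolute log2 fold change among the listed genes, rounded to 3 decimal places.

log2(298.9/1138) = -1.929  (teeZ)
log2(1183/1863) = -0.655  (gejE)
log2(7563/11745) = -0.635  (kddC)
log2(15949/1118) = 3.834  (jnrD)
log2(327.7/374.7) = -0.193  (vxoE)
log2(108.7/64.99) = 0.742  (irsC)
log2(46.67/427.7) = -3.196  (srdE)
log2(48.98/216.9) = -2.147  (eriE)
The largest magnitude belongs to jnrD.

3.834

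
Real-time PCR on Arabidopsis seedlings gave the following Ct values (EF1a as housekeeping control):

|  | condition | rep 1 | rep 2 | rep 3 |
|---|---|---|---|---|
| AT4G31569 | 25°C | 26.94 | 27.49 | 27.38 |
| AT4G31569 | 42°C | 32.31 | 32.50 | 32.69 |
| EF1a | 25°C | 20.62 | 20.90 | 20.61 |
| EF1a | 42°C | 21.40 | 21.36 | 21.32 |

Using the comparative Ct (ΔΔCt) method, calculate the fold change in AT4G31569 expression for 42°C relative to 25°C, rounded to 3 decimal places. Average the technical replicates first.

Mean Ct: AT4G31569 25°C 27.270; AT4G31569 42°C 32.500; EF1a 25°C 20.710; EF1a 42°C 21.360
ΔCt(25°C) = 27.270 − 20.710 = 6.560
ΔCt(42°C) = 32.500 − 21.360 = 11.140
ΔΔCt = 11.140 − 6.560 = 4.580
Fold change = 2^(−4.580) = 0.0418

0.042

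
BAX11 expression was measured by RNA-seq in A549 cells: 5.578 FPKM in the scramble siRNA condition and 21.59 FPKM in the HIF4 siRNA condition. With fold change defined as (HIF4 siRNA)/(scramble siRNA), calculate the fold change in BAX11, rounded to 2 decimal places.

Fold change = 21.59 / 5.578 = 3.871
BAX11 is upregulated.

3.87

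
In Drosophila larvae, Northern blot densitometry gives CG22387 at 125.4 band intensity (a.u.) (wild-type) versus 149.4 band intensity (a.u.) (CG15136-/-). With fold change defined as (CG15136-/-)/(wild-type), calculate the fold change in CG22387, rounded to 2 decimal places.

1.19

Fold change = 149.4 / 125.4 = 1.191
CG22387 is upregulated.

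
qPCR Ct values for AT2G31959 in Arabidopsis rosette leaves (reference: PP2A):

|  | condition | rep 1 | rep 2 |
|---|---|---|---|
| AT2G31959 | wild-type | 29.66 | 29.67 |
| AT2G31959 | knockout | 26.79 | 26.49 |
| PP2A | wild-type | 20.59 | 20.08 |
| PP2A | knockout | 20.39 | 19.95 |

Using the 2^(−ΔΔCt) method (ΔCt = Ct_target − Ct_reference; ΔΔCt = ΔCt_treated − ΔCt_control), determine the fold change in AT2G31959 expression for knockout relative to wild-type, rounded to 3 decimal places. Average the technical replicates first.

Mean Ct: AT2G31959 wild-type 29.665; AT2G31959 knockout 26.640; PP2A wild-type 20.335; PP2A knockout 20.170
ΔCt(wild-type) = 29.665 − 20.335 = 9.330
ΔCt(knockout) = 26.640 − 20.170 = 6.470
ΔΔCt = 6.470 − 9.330 = -2.860
Fold change = 2^(−(-2.860)) = 2^2.860 = 7.2602

7.260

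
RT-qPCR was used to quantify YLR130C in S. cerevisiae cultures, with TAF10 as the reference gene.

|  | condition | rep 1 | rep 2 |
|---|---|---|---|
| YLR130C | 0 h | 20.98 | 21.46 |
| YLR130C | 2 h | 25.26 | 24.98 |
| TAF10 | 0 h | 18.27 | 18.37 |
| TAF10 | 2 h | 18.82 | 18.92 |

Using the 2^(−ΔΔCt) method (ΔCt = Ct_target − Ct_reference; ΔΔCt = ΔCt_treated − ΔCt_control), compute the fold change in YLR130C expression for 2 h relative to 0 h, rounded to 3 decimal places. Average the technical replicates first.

Mean Ct: YLR130C 0 h 21.220; YLR130C 2 h 25.120; TAF10 0 h 18.320; TAF10 2 h 18.870
ΔCt(0 h) = 21.220 − 18.320 = 2.900
ΔCt(2 h) = 25.120 − 18.870 = 6.250
ΔΔCt = 6.250 − 2.900 = 3.350
Fold change = 2^(−3.350) = 0.0981

0.098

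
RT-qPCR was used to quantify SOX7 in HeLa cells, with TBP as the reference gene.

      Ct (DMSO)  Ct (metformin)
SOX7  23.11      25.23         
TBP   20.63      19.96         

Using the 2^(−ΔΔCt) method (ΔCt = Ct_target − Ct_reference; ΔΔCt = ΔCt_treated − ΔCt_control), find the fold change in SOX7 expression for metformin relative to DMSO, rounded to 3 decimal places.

0.145

ΔCt(DMSO) = 23.110 − 20.630 = 2.480
ΔCt(metformin) = 25.230 − 19.960 = 5.270
ΔΔCt = 5.270 − 2.480 = 2.790
Fold change = 2^(−2.790) = 0.1446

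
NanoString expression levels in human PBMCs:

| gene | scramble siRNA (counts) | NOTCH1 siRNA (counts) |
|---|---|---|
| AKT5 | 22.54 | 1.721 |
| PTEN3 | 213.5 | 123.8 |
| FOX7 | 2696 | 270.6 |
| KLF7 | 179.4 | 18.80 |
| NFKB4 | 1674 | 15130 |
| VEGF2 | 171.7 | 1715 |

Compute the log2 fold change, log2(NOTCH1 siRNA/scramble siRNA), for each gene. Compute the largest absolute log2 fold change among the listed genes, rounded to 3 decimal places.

3.711

log2(1.721/22.54) = -3.711  (AKT5)
log2(123.8/213.5) = -0.786  (PTEN3)
log2(270.6/2696) = -3.317  (FOX7)
log2(18.80/179.4) = -3.254  (KLF7)
log2(15130/1674) = 3.176  (NFKB4)
log2(1715/171.7) = 3.320  (VEGF2)
The largest magnitude belongs to AKT5.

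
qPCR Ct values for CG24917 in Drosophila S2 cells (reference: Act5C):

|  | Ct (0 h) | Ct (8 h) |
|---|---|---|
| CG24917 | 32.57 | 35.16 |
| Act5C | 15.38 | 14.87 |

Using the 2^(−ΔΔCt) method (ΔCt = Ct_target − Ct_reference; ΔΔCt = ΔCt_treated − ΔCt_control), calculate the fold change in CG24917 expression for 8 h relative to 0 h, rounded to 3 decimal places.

0.117

ΔCt(0 h) = 32.570 − 15.380 = 17.190
ΔCt(8 h) = 35.160 − 14.870 = 20.290
ΔΔCt = 20.290 − 17.190 = 3.100
Fold change = 2^(−3.100) = 0.1166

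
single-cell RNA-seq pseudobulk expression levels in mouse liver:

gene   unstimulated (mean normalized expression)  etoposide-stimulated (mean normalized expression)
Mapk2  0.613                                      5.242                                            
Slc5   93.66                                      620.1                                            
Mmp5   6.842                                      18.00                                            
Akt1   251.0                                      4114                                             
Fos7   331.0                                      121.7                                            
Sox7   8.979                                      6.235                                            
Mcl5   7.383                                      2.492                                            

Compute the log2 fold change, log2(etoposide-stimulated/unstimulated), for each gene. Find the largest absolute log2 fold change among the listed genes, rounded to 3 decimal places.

4.035

log2(5.242/0.613) = 3.096  (Mapk2)
log2(620.1/93.66) = 2.727  (Slc5)
log2(18.00/6.842) = 1.396  (Mmp5)
log2(4114/251.0) = 4.035  (Akt1)
log2(121.7/331.0) = -1.444  (Fos7)
log2(6.235/8.979) = -0.526  (Sox7)
log2(2.492/7.383) = -1.567  (Mcl5)
The largest magnitude belongs to Akt1.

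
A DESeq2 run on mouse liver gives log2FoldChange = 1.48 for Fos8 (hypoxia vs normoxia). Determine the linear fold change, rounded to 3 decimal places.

Fold change = 2^(1.48) = 2.7895

2.789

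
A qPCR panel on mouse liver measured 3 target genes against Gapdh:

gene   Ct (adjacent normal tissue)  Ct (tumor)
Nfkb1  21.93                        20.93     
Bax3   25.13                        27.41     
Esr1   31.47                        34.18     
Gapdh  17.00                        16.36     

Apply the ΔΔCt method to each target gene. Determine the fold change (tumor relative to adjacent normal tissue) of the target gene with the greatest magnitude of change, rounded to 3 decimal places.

Nfkb1: ΔΔCt = (20.93−16.36) − (21.93−17.00) = 4.57 − 4.93 = -0.36; fold change = 2^0.36 = 1.283
Bax3: ΔΔCt = (27.41−16.36) − (25.13−17.00) = 11.05 − 8.13 = 2.92; fold change = 2^-2.92 = 0.132
Esr1: ΔΔCt = (34.18−16.36) − (31.47−17.00) = 17.82 − 14.47 = 3.35; fold change = 2^-3.35 = 0.098
Esr1 has the largest |ΔΔCt| = 3.35.

0.098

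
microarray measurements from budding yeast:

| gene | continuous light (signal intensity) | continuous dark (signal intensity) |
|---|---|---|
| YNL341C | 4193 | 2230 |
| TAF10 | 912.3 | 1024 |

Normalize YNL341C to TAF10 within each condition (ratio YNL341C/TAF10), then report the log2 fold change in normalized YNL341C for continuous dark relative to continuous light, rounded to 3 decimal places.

-1.078

YNL341C/TAF10 (continuous light) = 4193 / 912.3 = 4.5961
YNL341C/TAF10 (continuous dark) = 2230 / 1024 = 2.1777
Fold change = 2.1777 / 4.5961 = 0.4738
log2(0.4738) = -1.0776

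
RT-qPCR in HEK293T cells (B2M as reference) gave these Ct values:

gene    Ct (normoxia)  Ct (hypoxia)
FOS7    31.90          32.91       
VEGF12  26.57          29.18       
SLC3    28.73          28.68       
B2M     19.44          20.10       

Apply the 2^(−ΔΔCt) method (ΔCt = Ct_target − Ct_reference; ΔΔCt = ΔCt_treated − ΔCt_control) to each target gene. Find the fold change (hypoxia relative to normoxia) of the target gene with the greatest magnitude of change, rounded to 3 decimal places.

0.259

FOS7: ΔΔCt = (32.91−20.10) − (31.90−19.44) = 12.81 − 12.46 = 0.35; fold change = 2^-0.35 = 0.785
VEGF12: ΔΔCt = (29.18−20.10) − (26.57−19.44) = 9.08 − 7.13 = 1.95; fold change = 2^-1.95 = 0.259
SLC3: ΔΔCt = (28.68−20.10) − (28.73−19.44) = 8.58 − 9.29 = -0.71; fold change = 2^0.71 = 1.636
VEGF12 has the largest |ΔΔCt| = 1.95.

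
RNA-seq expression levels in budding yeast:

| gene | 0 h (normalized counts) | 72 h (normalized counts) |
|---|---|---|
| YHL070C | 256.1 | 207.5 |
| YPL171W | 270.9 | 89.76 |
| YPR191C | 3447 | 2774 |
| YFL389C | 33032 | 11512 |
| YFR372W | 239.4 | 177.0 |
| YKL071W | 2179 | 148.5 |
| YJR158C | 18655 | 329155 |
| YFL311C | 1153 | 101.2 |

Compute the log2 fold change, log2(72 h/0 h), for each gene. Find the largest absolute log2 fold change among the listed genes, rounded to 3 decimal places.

4.141

log2(207.5/256.1) = -0.304  (YHL070C)
log2(89.76/270.9) = -1.594  (YPL171W)
log2(2774/3447) = -0.313  (YPR191C)
log2(11512/33032) = -1.521  (YFL389C)
log2(177.0/239.4) = -0.436  (YFR372W)
log2(148.5/2179) = -3.875  (YKL071W)
log2(329155/18655) = 4.141  (YJR158C)
log2(101.2/1153) = -3.510  (YFL311C)
The largest magnitude belongs to YJR158C.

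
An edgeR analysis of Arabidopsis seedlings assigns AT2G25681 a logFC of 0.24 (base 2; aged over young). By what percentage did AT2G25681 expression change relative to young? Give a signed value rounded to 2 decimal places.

Fold change = 2^(0.24) = 1.1810
Percent change = (FC − 1) × 100% = (1.1810 − 1) × 100 = 18.10%

18.10%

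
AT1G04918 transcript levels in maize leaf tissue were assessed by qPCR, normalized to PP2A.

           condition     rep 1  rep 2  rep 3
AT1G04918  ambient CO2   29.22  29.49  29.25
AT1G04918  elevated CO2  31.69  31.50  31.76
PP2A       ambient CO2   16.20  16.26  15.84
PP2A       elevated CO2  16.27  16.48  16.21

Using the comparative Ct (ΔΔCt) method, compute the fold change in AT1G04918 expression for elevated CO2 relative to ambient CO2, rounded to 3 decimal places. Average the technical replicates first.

Mean Ct: AT1G04918 ambient CO2 29.320; AT1G04918 elevated CO2 31.650; PP2A ambient CO2 16.100; PP2A elevated CO2 16.320
ΔCt(ambient CO2) = 29.320 − 16.100 = 13.220
ΔCt(elevated CO2) = 31.650 − 16.320 = 15.330
ΔΔCt = 15.330 − 13.220 = 2.110
Fold change = 2^(−2.110) = 0.2316

0.232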